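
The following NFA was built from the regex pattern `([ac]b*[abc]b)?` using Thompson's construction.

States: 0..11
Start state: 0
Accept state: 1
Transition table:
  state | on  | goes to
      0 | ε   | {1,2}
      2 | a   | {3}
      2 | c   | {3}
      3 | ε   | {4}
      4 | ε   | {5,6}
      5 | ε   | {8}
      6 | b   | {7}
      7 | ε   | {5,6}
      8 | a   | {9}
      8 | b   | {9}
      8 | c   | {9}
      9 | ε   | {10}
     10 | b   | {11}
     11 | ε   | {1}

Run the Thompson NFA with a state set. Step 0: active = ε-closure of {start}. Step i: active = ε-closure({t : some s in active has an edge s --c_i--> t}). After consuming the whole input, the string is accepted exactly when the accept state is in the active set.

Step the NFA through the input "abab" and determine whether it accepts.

Answer: ACCEPT

Steps:
S₀ = ε-closure({0}) = {0,1,2}
'a' @ 1: {3,4,5,6,8}
'b' @ 2: {5,6,7,8,9,10}
'a' @ 3: {9,10}
'b' @ 4: {1,11}  ✓accept
end set {1,11} — state 1 in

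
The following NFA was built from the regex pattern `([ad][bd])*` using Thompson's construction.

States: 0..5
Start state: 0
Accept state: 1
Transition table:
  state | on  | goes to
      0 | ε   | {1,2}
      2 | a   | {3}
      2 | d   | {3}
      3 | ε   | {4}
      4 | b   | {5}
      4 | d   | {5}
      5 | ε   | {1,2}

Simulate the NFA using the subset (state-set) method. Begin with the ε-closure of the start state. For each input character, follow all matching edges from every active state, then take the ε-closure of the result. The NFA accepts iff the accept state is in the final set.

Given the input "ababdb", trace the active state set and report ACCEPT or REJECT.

initial (ε-close {0}): {0,1,2}
'a' @ 1: {3,4}
'b' @ 2: {1,2,5}  ✓accept
'a' @ 3: {3,4}
'b' @ 4: {1,2,5}  ✓accept
'd' @ 5: {3,4}
'b' @ 6: {1,2,5}  ✓accept
end set {1,2,5} — state 1 in

Answer: ACCEPT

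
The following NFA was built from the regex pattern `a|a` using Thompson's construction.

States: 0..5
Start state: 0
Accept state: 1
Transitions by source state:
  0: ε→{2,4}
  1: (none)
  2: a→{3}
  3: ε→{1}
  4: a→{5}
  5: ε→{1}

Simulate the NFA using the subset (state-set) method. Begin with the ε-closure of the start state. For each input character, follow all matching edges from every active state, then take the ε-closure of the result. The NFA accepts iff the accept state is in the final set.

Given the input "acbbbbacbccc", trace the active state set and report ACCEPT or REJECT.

start: ε-closure({0}) = {0,2,4}
'a' @ 1: {1,3,5}  (accept∈set)
'c' @ 2: {}  — state set empty
rest 'bbbbacbccc' ignored (set empty)
final: {}; accept 1 not in set

Answer: REJECT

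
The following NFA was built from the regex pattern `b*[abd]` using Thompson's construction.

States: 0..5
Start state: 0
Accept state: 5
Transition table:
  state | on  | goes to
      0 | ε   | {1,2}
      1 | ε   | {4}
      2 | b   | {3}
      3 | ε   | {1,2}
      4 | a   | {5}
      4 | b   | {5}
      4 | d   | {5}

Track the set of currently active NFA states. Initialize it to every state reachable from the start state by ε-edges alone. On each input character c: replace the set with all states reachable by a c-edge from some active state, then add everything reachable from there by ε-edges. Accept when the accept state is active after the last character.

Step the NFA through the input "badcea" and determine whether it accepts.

Answer: REJECT

Steps:
S₀ = ε-closure({0}) = {0,1,2,4}
'b' @ 1: {1,2,3,4,5}  (accept∈set)
'a' @ 2: {5}  (accept∈set)
'd' @ 3: {}  — dead — no transitions
rest 'cea' ignored (set empty)
final: {}; accept 5 not in set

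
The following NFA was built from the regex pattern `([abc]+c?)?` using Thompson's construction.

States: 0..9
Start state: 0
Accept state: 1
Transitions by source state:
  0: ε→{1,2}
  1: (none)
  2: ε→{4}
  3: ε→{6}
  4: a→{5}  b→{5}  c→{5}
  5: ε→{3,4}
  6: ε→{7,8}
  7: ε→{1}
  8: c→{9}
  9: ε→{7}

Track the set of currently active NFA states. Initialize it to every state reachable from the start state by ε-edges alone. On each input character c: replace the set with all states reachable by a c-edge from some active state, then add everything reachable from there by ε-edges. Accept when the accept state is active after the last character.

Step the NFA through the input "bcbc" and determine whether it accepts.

Answer: ACCEPT

Trace:
initial (ε-close {0}): {0,1,2,4}
'b' @ 1: {1,3,4,5,6,7,8}  ✓accept
'c' @ 2: {1,3,4,5,6,7,8,9}  ✓accept
'b' @ 3: {1,3,4,5,6,7,8}  ✓accept
'c' @ 4: {1,3,4,5,6,7,8,9}  ✓accept
after full input: {1,3,4,5,6,7,8,9}  (accept=1 in)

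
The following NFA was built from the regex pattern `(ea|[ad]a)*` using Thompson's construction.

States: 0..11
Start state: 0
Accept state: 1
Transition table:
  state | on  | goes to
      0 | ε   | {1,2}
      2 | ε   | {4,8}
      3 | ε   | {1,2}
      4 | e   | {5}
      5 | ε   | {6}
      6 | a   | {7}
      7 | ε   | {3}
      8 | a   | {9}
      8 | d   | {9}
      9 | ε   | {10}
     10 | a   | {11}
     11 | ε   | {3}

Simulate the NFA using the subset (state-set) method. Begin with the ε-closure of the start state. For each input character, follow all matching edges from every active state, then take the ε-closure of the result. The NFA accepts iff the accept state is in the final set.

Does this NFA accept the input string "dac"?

Answer: REJECT

Trace:
S₀ = ε-closure({0}) = {0,1,2,4,8}
'd' @ 1: {9,10}
'a' @ 2: {1,2,3,4,8,11}  (accept∈set)
'c' @ 3: {}  — state set empty
end set {} — state 1 not in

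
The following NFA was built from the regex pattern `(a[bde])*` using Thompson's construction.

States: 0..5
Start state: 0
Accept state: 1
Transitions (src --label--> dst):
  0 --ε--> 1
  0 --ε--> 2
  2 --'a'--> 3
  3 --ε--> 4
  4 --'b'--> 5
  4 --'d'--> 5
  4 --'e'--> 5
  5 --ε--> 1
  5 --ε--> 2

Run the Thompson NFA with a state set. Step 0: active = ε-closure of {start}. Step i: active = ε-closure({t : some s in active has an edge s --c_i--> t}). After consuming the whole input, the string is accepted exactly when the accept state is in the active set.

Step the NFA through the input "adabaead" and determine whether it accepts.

initial (ε-close {0}): {0,1,2}
'a' @ 1: {3,4}
'd' @ 2: {1,2,5}  ✓accept
'a' @ 3: {3,4}
'b' @ 4: {1,2,5}  ✓accept
'a' @ 5: {3,4}
'e' @ 6: {1,2,5}  ✓accept
'a' @ 7: {3,4}
'd' @ 8: {1,2,5}  ✓accept
final: {1,2,5}; accept 1 in set

Answer: ACCEPT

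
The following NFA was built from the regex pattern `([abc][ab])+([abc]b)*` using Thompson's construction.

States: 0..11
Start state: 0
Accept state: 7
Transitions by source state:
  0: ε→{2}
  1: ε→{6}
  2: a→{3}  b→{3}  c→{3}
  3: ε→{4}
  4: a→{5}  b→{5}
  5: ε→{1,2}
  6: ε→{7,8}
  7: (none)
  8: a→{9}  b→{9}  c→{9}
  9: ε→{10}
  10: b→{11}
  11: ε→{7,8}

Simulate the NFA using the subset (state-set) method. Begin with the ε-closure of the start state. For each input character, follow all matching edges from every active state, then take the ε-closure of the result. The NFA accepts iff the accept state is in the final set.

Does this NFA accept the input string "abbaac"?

start: ε-closure({0}) = {0,2}
'a' @ 1: {3,4}
'b' @ 2: {1,2,5,6,7,8}  [accepting]
'b' @ 3: {3,4,9,10}
'a' @ 4: {1,2,5,6,7,8}  [accepting]
'a' @ 5: {3,4,9,10}
'c' @ 6: {}  — no active states
end set {} — state 7 not in

Answer: REJECT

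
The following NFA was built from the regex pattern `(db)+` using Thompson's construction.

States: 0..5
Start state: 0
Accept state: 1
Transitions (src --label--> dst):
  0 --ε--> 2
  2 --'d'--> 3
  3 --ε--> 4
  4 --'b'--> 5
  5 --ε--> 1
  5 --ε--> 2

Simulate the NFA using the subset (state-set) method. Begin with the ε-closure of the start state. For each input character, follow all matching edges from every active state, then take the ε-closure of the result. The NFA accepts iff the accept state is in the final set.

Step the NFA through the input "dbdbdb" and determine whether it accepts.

start: ε-closure({0}) = {0,2}
'd' @ 1: {3,4}
'b' @ 2: {1,2,5}  ✓accept
'd' @ 3: {3,4}
'b' @ 4: {1,2,5}  ✓accept
'd' @ 5: {3,4}
'b' @ 6: {1,2,5}  ✓accept
after full input: {1,2,5}  (accept=1 in)

Answer: ACCEPT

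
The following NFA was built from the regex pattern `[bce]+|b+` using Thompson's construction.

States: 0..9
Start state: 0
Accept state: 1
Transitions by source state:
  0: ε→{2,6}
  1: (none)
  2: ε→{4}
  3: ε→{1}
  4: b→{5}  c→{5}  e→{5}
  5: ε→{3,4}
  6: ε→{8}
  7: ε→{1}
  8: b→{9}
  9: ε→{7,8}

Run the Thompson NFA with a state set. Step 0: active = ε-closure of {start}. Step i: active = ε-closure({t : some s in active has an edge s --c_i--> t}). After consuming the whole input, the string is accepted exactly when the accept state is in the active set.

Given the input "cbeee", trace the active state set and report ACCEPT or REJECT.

S₀ = ε-closure({0}) = {0,2,4,6,8}
'c' @ 1: {1,3,4,5}  ✓accept
'b' @ 2: {1,3,4,5}  ✓accept
'e' @ 3: {1,3,4,5}  ✓accept
'e' @ 4: {1,3,4,5}  ✓accept
'e' @ 5: {1,3,4,5}  ✓accept
after full input: {1,3,4,5}  (accept=1 in)

Answer: ACCEPT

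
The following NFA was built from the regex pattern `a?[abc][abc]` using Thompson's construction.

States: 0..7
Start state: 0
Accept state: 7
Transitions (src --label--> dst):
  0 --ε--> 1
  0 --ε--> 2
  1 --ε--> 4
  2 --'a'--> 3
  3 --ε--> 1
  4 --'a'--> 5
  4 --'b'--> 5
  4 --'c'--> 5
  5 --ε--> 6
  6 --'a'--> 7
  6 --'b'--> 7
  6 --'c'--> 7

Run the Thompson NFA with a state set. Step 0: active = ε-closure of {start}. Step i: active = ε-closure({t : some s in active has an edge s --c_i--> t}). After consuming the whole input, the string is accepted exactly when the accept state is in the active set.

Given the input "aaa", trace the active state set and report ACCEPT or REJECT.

Answer: ACCEPT

Steps:
initial (ε-close {0}): {0,1,2,4}
'a' @ 1: {1,3,4,5,6}
'a' @ 2: {5,6,7}  ✓accept
'a' @ 3: {7}  ✓accept
after full input: {7}  (accept=7 in)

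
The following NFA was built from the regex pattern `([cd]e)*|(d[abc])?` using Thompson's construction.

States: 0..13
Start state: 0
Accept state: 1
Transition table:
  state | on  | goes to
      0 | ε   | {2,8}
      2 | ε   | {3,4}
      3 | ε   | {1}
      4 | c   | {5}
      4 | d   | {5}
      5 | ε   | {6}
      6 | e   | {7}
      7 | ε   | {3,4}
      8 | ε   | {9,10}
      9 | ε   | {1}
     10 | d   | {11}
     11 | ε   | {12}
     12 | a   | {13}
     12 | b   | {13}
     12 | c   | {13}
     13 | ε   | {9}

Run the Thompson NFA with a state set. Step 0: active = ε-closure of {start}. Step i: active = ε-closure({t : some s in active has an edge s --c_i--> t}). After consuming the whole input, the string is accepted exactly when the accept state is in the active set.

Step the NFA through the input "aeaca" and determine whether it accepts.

S₀ = ε-closure({0}) = {0,1,2,3,4,8,9,10}
'a' @ 1: {}  — dead — no transitions
rest 'eaca' ignored (set empty)
after full input: {}  (accept=1 not in)

Answer: REJECT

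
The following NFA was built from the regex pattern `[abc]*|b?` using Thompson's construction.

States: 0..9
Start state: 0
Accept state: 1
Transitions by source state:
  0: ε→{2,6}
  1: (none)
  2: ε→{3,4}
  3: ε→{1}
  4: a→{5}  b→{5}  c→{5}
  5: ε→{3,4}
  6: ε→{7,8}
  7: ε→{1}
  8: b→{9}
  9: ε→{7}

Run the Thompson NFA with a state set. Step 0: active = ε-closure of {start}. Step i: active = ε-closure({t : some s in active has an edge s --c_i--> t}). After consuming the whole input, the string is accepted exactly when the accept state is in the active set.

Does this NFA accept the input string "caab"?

Answer: ACCEPT

Steps:
initial (ε-close {0}): {0,1,2,3,4,6,7,8}
'c' @ 1: {1,3,4,5}  (accept∈set)
'a' @ 2: {1,3,4,5}  (accept∈set)
'a' @ 3: {1,3,4,5}  (accept∈set)
'b' @ 4: {1,3,4,5}  (accept∈set)
final: {1,3,4,5}; accept 1 in set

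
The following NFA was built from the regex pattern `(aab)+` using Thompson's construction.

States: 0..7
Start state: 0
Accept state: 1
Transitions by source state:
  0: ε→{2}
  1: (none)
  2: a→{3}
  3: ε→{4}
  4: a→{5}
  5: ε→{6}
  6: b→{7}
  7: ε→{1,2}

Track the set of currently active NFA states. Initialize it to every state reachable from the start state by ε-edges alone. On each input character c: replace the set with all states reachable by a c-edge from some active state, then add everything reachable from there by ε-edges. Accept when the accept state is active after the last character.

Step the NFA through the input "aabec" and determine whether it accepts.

start: ε-closure({0}) = {0,2}
'a' @ 1: {3,4}
'a' @ 2: {5,6}
'b' @ 3: {1,2,7}  ✓accept
'e' @ 4: {}  — state set empty
rest 'c' ignored (set empty)
end set {} — state 1 not in

Answer: REJECT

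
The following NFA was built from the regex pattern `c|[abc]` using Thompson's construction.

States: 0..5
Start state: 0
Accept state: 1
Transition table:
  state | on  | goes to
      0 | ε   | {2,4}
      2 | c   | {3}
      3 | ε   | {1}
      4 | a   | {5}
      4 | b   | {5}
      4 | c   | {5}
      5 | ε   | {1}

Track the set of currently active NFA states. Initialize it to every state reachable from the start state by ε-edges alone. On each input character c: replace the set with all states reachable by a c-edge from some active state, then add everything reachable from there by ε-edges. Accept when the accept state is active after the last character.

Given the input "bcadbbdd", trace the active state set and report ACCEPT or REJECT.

Answer: REJECT

Trace:
S₀ = ε-closure({0}) = {0,2,4}
'b' @ 1: {1,5}  (accept∈set)
'c' @ 2: {}  — dead — no transitions
rest 'adbbdd' ignored (set empty)
end set {} — state 1 not in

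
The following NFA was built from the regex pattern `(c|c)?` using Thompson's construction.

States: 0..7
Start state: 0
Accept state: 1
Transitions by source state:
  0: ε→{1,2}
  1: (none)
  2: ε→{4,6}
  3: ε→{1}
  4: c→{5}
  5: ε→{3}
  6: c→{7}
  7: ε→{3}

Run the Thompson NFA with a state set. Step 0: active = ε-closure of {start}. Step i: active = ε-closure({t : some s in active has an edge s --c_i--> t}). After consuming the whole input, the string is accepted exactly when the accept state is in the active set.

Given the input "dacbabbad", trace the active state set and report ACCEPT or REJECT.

initial (ε-close {0}): {0,1,2,4,6}
'd' @ 1: {}  — dead — no transitions
rest 'acbabbad' ignored (set empty)
after full input: {}  (accept=1 not in)

Answer: REJECT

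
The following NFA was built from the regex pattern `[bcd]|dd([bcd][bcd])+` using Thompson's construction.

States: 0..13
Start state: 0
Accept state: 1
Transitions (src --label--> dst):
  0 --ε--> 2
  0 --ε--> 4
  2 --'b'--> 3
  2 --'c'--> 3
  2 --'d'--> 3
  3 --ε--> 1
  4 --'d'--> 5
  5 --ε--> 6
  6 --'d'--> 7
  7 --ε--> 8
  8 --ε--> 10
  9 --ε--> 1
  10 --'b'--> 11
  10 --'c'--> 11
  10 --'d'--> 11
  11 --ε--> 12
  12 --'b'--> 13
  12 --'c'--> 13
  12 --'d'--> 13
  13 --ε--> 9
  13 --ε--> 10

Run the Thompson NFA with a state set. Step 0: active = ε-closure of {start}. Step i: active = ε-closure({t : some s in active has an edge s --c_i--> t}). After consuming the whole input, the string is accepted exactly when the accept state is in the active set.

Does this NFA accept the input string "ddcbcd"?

initial (ε-close {0}): {0,2,4}
'd' @ 1: {1,3,5,6}  ✓accept
'd' @ 2: {7,8,10}
'c' @ 3: {11,12}
'b' @ 4: {1,9,10,13}  ✓accept
'c' @ 5: {11,12}
'd' @ 6: {1,9,10,13}  ✓accept
final: {1,9,10,13}; accept 1 in set

Answer: ACCEPT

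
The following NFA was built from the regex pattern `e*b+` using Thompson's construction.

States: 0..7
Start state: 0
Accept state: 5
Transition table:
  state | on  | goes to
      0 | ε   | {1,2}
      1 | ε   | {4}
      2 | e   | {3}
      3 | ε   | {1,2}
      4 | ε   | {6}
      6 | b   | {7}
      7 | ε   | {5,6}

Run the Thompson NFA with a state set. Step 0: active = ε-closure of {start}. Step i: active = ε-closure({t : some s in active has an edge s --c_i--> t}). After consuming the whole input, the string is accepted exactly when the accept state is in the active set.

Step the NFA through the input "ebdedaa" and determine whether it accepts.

Answer: REJECT

Trace:
initial (ε-close {0}): {0,1,2,4,6}
'e' @ 1: {1,2,3,4,6}
'b' @ 2: {5,6,7}  (accept∈set)
'd' @ 3: {}  — no active states
rest 'edaa' ignored (set empty)
end set {} — state 5 not in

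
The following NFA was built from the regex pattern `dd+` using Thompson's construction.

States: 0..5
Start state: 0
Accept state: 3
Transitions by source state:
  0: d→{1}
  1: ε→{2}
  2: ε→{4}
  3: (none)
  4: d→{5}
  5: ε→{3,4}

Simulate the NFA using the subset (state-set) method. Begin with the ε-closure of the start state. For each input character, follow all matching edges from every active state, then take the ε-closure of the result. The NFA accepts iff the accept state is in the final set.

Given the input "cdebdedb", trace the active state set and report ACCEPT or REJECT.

initial (ε-close {0}): {0}
'c' @ 1: {}  — state set empty
rest 'debdedb' ignored (set empty)
end set {} — state 3 not in

Answer: REJECT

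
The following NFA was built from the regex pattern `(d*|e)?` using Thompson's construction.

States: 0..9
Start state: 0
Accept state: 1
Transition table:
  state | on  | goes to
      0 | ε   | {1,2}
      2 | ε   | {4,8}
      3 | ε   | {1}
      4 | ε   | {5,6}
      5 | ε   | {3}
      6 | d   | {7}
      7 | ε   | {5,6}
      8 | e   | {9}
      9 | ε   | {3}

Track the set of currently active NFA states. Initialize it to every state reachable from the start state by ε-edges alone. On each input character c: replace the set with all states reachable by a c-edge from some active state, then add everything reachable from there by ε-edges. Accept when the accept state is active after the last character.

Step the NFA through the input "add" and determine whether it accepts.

initial (ε-close {0}): {0,1,2,3,4,5,6,8}
'a' @ 1: {}  — dead — no transitions
rest 'dd' ignored (set empty)
final: {}; accept 1 not in set

Answer: REJECT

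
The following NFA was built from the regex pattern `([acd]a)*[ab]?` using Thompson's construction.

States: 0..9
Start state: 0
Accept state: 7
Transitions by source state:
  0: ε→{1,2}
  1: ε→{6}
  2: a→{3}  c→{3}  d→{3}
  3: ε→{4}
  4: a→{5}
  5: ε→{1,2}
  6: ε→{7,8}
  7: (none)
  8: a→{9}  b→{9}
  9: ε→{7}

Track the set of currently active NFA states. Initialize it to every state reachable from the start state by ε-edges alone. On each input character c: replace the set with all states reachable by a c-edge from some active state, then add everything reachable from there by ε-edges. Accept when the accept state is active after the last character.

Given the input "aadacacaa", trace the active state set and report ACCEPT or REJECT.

initial (ε-close {0}): {0,1,2,6,7,8}
'a' @ 1: {3,4,7,9}  ✓accept
'a' @ 2: {1,2,5,6,7,8}  ✓accept
'd' @ 3: {3,4}
'a' @ 4: {1,2,5,6,7,8}  ✓accept
'c' @ 5: {3,4}
'a' @ 6: {1,2,5,6,7,8}  ✓accept
'c' @ 7: {3,4}
'a' @ 8: {1,2,5,6,7,8}  ✓accept
'a' @ 9: {3,4,7,9}  ✓accept
after full input: {3,4,7,9}  (accept=7 in)

Answer: ACCEPT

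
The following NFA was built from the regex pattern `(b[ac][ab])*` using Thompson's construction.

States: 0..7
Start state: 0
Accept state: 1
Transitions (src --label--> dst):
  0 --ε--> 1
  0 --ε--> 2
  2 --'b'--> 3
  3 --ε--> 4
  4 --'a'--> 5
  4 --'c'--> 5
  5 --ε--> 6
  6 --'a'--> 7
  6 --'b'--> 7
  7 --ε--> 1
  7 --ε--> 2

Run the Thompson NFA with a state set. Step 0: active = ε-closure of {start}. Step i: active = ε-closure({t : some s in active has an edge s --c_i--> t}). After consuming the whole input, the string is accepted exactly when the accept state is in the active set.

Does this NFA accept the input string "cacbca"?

Answer: REJECT

Derivation:
initial (ε-close {0}): {0,1,2}
'c' @ 1: {}  — no active states
rest 'acbca' ignored (set empty)
after full input: {}  (accept=1 not in)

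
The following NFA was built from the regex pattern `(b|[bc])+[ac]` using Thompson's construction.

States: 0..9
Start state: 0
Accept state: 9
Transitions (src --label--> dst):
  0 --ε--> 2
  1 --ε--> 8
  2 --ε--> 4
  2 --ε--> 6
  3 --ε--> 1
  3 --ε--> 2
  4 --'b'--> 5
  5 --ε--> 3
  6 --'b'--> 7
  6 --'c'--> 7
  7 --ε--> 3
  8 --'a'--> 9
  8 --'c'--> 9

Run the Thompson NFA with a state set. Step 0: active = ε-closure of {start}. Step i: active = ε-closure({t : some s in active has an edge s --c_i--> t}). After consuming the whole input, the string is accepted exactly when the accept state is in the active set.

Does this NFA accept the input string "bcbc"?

Answer: ACCEPT

Trace:
start: ε-closure({0}) = {0,2,4,6}
'b' @ 1: {1,2,3,4,5,6,7,8}
'c' @ 2: {1,2,3,4,6,7,8,9}  (accept∈set)
'b' @ 3: {1,2,3,4,5,6,7,8}
'c' @ 4: {1,2,3,4,6,7,8,9}  (accept∈set)
end set {1,2,3,4,6,7,8,9} — state 9 in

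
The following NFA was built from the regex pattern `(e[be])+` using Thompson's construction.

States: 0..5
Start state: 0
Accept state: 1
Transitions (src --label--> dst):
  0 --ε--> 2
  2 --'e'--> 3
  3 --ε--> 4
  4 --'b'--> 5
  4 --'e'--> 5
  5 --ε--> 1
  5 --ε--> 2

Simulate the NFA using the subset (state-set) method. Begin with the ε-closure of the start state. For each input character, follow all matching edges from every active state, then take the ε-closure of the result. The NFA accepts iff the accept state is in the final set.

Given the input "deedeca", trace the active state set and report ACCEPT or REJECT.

initial (ε-close {0}): {0,2}
'd' @ 1: {}  — dead — no transitions
rest 'eedeca' ignored (set empty)
end set {} — state 1 not in

Answer: REJECT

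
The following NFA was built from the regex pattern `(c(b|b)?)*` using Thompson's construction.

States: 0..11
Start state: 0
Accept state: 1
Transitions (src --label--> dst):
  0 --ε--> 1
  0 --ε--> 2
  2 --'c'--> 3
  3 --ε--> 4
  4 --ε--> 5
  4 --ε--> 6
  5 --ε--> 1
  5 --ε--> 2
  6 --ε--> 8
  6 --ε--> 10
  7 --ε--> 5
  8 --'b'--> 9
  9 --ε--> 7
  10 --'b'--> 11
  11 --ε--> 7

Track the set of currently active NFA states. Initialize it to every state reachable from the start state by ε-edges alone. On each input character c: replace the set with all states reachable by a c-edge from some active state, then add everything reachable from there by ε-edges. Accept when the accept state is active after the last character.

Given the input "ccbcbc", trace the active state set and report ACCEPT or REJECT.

Answer: ACCEPT

Trace:
initial (ε-close {0}): {0,1,2}
'c' @ 1: {1,2,3,4,5,6,8,10}  ✓accept
'c' @ 2: {1,2,3,4,5,6,8,10}  ✓accept
'b' @ 3: {1,2,5,7,9,11}  ✓accept
'c' @ 4: {1,2,3,4,5,6,8,10}  ✓accept
'b' @ 5: {1,2,5,7,9,11}  ✓accept
'c' @ 6: {1,2,3,4,5,6,8,10}  ✓accept
end set {1,2,3,4,5,6,8,10} — state 1 in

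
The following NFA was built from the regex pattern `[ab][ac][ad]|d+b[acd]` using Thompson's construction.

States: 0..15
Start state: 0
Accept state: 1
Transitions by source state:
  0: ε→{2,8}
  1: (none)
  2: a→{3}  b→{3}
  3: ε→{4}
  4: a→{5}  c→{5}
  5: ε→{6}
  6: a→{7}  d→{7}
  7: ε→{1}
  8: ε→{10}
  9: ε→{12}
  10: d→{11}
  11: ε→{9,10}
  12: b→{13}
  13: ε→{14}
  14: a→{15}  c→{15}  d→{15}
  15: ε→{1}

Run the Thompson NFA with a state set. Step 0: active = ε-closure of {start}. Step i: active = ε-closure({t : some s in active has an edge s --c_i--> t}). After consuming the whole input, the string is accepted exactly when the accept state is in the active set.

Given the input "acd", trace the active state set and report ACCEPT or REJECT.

Answer: ACCEPT

Trace:
S₀ = ε-closure({0}) = {0,2,8,10}
'a' @ 1: {3,4}
'c' @ 2: {5,6}
'd' @ 3: {1,7}  ✓accept
end set {1,7} — state 1 in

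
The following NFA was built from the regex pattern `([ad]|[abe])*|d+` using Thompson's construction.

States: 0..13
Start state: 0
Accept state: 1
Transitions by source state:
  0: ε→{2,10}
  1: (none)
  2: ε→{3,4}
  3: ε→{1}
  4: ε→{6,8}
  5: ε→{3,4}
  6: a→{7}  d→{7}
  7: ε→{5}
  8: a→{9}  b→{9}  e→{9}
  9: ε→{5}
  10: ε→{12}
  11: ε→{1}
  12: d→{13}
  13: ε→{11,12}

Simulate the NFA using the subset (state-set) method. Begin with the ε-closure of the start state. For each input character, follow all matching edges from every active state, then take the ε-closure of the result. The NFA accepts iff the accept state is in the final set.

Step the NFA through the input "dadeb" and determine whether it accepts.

Answer: ACCEPT

Derivation:
initial (ε-close {0}): {0,1,2,3,4,6,8,10,12}
'd' @ 1: {1,3,4,5,6,7,8,11,12,13}  [accepting]
'a' @ 2: {1,3,4,5,6,7,8,9}  [accepting]
'd' @ 3: {1,3,4,5,6,7,8}  [accepting]
'e' @ 4: {1,3,4,5,6,8,9}  [accepting]
'b' @ 5: {1,3,4,5,6,8,9}  [accepting]
end set {1,3,4,5,6,8,9} — state 1 in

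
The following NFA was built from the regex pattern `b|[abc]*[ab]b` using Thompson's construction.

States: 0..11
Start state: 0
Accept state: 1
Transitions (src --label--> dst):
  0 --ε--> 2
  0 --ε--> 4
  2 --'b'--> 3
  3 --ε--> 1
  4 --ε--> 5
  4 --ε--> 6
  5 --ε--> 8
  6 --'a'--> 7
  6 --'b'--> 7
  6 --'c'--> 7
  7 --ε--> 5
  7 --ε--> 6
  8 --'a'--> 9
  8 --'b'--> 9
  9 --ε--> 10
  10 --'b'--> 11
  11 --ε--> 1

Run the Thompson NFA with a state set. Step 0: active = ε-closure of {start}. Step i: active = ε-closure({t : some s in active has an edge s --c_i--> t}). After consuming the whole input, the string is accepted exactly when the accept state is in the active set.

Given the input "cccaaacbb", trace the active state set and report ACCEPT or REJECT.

Answer: ACCEPT

Derivation:
S₀ = ε-closure({0}) = {0,2,4,5,6,8}
'c' @ 1: {5,6,7,8}
'c' @ 2: {5,6,7,8}
'c' @ 3: {5,6,7,8}
'a' @ 4: {5,6,7,8,9,10}
'a' @ 5: {5,6,7,8,9,10}
'a' @ 6: {5,6,7,8,9,10}
'c' @ 7: {5,6,7,8}
'b' @ 8: {5,6,7,8,9,10}
'b' @ 9: {1,5,6,7,8,9,10,11}  [accepting]
final: {1,5,6,7,8,9,10,11}; accept 1 in set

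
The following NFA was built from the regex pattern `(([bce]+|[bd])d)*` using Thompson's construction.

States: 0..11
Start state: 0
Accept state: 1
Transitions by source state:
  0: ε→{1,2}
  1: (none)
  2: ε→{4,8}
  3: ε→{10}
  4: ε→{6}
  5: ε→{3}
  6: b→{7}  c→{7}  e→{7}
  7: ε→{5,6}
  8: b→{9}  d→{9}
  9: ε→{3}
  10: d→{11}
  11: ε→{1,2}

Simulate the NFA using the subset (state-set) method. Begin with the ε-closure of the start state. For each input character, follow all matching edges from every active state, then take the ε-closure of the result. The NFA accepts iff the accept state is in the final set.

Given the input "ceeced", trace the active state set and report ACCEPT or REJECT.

Answer: ACCEPT

Derivation:
start: ε-closure({0}) = {0,1,2,4,6,8}
'c' @ 1: {3,5,6,7,10}
'e' @ 2: {3,5,6,7,10}
'e' @ 3: {3,5,6,7,10}
'c' @ 4: {3,5,6,7,10}
'e' @ 5: {3,5,6,7,10}
'd' @ 6: {1,2,4,6,8,11}  (accept∈set)
after full input: {1,2,4,6,8,11}  (accept=1 in)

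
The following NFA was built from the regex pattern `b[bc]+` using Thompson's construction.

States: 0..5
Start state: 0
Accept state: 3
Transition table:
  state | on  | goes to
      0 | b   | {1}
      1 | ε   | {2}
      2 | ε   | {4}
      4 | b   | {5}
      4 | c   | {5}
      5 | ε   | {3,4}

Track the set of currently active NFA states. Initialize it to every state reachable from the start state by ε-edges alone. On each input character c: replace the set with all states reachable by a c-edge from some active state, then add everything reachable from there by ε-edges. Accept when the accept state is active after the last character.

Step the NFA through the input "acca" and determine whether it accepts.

initial (ε-close {0}): {0}
'a' @ 1: {}  — no active states
rest 'cca' ignored (set empty)
final: {}; accept 3 not in set

Answer: REJECT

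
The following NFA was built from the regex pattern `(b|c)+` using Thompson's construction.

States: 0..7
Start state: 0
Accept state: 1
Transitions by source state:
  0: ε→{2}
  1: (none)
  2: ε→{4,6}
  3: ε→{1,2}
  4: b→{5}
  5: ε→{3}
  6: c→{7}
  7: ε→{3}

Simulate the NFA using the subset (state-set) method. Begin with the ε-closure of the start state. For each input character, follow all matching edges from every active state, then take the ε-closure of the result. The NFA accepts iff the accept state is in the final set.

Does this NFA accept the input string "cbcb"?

Answer: ACCEPT

Trace:
initial (ε-close {0}): {0,2,4,6}
'c' @ 1: {1,2,3,4,6,7}  ✓accept
'b' @ 2: {1,2,3,4,5,6}  ✓accept
'c' @ 3: {1,2,3,4,6,7}  ✓accept
'b' @ 4: {1,2,3,4,5,6}  ✓accept
end set {1,2,3,4,5,6} — state 1 in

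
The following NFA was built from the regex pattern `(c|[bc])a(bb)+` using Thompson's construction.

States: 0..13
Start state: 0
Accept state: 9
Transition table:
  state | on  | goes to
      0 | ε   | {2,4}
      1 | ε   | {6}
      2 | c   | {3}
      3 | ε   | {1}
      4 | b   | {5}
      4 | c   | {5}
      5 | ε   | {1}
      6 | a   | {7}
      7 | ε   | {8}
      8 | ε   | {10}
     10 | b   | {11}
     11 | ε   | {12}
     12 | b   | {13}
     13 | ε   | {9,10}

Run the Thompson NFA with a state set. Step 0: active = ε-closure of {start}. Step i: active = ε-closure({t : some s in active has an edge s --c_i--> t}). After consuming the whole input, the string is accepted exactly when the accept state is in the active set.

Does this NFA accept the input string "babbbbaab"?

initial (ε-close {0}): {0,2,4}
'b' @ 1: {1,5,6}
'a' @ 2: {7,8,10}
'b' @ 3: {11,12}
'b' @ 4: {9,10,13}  [accepting]
'b' @ 5: {11,12}
'b' @ 6: {9,10,13}  [accepting]
'a' @ 7: {}  — state set empty
rest 'ab' ignored (set empty)
final: {}; accept 9 not in set

Answer: REJECT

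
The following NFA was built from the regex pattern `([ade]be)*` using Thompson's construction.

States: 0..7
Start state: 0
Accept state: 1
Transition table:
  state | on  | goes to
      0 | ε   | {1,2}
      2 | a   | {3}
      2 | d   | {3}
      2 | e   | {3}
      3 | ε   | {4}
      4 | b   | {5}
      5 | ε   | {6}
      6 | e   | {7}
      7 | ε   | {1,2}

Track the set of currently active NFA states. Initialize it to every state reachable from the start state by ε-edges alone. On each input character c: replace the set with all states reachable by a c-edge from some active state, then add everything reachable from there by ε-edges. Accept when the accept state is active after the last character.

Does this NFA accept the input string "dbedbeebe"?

Answer: ACCEPT

Derivation:
start: ε-closure({0}) = {0,1,2}
'd' @ 1: {3,4}
'b' @ 2: {5,6}
'e' @ 3: {1,2,7}  ✓accept
'd' @ 4: {3,4}
'b' @ 5: {5,6}
'e' @ 6: {1,2,7}  ✓accept
'e' @ 7: {3,4}
'b' @ 8: {5,6}
'e' @ 9: {1,2,7}  ✓accept
final: {1,2,7}; accept 1 in set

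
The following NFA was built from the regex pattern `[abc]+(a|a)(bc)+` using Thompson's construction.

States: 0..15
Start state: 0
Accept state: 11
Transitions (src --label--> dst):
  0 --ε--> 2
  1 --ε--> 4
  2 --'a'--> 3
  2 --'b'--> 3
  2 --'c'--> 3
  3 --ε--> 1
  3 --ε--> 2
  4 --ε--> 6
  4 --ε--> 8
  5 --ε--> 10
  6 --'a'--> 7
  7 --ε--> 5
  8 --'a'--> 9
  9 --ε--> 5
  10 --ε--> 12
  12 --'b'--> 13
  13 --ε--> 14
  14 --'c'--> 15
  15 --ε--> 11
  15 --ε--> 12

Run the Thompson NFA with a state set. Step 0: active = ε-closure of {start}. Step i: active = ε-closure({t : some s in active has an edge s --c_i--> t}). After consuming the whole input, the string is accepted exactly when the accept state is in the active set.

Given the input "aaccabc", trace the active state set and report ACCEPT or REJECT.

start: ε-closure({0}) = {0,2}
'a' @ 1: {1,2,3,4,6,8}
'a' @ 2: {1,2,3,4,5,6,7,8,9,10,12}
'c' @ 3: {1,2,3,4,6,8}
'c' @ 4: {1,2,3,4,6,8}
'a' @ 5: {1,2,3,4,5,6,7,8,9,10,12}
'b' @ 6: {1,2,3,4,6,8,13,14}
'c' @ 7: {1,2,3,4,6,8,11,12,15}  ✓accept
after full input: {1,2,3,4,6,8,11,12,15}  (accept=11 in)

Answer: ACCEPT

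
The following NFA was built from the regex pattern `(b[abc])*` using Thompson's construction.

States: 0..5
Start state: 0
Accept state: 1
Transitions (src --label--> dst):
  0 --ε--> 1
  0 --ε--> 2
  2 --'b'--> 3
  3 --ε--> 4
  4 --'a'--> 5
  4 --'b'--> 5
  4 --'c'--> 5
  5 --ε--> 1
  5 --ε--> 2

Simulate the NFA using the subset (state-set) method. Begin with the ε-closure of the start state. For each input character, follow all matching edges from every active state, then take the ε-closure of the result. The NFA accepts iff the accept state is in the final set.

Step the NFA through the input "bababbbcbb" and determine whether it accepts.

Answer: ACCEPT

Derivation:
start: ε-closure({0}) = {0,1,2}
'b' @ 1: {3,4}
'a' @ 2: {1,2,5}  ✓accept
'b' @ 3: {3,4}
'a' @ 4: {1,2,5}  ✓accept
'b' @ 5: {3,4}
'b' @ 6: {1,2,5}  ✓accept
'b' @ 7: {3,4}
'c' @ 8: {1,2,5}  ✓accept
'b' @ 9: {3,4}
'b' @ 10: {1,2,5}  ✓accept
after full input: {1,2,5}  (accept=1 in)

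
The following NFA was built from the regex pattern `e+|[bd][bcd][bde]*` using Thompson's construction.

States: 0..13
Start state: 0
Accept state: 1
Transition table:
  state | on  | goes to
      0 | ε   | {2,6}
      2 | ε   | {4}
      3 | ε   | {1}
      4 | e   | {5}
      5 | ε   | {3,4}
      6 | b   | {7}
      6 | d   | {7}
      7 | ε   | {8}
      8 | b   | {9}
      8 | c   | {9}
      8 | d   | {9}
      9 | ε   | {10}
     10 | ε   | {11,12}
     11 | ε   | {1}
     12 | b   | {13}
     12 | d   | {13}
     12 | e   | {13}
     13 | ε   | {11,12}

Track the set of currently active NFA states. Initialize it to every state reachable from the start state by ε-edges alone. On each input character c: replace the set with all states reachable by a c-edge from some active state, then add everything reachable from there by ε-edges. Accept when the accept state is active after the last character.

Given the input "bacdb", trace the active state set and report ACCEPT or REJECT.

Answer: REJECT

Steps:
S₀ = ε-closure({0}) = {0,2,4,6}
'b' @ 1: {7,8}
'a' @ 2: {}  — no active states
rest 'cdb' ignored (set empty)
end set {} — state 1 not in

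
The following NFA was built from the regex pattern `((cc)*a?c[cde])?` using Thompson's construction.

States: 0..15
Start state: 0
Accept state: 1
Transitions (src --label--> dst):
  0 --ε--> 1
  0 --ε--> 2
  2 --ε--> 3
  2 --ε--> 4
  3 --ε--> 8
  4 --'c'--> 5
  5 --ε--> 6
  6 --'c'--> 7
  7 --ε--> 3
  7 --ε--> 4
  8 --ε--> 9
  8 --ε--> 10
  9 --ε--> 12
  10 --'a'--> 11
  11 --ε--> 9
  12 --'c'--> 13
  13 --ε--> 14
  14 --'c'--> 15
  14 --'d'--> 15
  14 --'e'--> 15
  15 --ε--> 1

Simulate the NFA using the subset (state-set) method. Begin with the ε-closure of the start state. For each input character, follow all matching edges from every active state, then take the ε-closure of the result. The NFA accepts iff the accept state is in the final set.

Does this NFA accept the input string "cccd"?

S₀ = ε-closure({0}) = {0,1,2,3,4,8,9,10,12}
'c' @ 1: {5,6,13,14}
'c' @ 2: {1,3,4,7,8,9,10,12,15}  [accepting]
'c' @ 3: {5,6,13,14}
'd' @ 4: {1,15}  [accepting]
end set {1,15} — state 1 in

Answer: ACCEPT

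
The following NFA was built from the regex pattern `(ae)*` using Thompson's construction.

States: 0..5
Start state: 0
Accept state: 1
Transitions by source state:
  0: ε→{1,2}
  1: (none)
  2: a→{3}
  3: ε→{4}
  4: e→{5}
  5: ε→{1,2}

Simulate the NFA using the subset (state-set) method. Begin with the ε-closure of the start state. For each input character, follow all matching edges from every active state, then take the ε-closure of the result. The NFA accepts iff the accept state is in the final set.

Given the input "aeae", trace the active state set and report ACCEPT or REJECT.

Answer: ACCEPT

Trace:
initial (ε-close {0}): {0,1,2}
'a' @ 1: {3,4}
'e' @ 2: {1,2,5}  [accepting]
'a' @ 3: {3,4}
'e' @ 4: {1,2,5}  [accepting]
final: {1,2,5}; accept 1 in set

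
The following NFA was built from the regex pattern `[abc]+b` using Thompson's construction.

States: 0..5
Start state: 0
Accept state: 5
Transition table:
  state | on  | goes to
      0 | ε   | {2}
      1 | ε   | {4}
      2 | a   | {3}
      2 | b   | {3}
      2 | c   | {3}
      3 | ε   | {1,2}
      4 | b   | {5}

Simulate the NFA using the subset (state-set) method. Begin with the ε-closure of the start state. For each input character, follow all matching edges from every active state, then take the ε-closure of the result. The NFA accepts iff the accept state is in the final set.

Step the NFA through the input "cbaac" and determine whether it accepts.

Answer: REJECT

Derivation:
S₀ = ε-closure({0}) = {0,2}
'c' @ 1: {1,2,3,4}
'b' @ 2: {1,2,3,4,5}  [accepting]
'a' @ 3: {1,2,3,4}
'a' @ 4: {1,2,3,4}
'c' @ 5: {1,2,3,4}
after full input: {1,2,3,4}  (accept=5 not in)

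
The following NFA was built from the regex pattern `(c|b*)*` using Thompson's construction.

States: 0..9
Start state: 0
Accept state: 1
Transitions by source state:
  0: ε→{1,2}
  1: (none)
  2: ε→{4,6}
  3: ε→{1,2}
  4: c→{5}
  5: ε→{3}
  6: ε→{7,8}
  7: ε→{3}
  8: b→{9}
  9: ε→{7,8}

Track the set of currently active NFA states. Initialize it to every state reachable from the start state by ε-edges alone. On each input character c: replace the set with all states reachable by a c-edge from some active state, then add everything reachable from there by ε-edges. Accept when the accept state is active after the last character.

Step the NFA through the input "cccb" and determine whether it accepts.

Answer: ACCEPT

Steps:
start: ε-closure({0}) = {0,1,2,3,4,6,7,8}
'c' @ 1: {1,2,3,4,5,6,7,8}  (accept∈set)
'c' @ 2: {1,2,3,4,5,6,7,8}  (accept∈set)
'c' @ 3: {1,2,3,4,5,6,7,8}  (accept∈set)
'b' @ 4: {1,2,3,4,6,7,8,9}  (accept∈set)
end set {1,2,3,4,6,7,8,9} — state 1 in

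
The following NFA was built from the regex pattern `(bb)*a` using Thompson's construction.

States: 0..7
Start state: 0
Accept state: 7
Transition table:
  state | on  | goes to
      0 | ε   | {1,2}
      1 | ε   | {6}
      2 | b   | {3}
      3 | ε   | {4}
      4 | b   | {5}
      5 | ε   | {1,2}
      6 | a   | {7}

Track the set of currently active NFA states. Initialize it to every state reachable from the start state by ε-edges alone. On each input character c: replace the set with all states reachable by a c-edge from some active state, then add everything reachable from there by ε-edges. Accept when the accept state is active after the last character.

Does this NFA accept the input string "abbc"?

S₀ = ε-closure({0}) = {0,1,2,6}
'a' @ 1: {7}  (accept∈set)
'b' @ 2: {}  — state set empty
rest 'bc' ignored (set empty)
final: {}; accept 7 not in set

Answer: REJECT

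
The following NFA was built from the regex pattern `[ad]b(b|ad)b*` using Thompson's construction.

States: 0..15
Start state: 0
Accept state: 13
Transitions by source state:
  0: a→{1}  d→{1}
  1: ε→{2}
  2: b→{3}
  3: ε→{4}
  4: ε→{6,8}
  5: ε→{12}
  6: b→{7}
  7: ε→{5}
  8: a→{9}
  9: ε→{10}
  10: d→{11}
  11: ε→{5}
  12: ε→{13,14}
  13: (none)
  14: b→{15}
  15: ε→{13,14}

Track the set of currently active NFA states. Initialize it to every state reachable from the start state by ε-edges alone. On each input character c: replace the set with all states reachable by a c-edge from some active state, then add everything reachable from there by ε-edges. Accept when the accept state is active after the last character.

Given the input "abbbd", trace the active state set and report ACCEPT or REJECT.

Answer: REJECT

Trace:
start: ε-closure({0}) = {0}
'a' @ 1: {1,2}
'b' @ 2: {3,4,6,8}
'b' @ 3: {5,7,12,13,14}  ✓accept
'b' @ 4: {13,14,15}  ✓accept
'd' @ 5: {}  — dead — no transitions
final: {}; accept 13 not in set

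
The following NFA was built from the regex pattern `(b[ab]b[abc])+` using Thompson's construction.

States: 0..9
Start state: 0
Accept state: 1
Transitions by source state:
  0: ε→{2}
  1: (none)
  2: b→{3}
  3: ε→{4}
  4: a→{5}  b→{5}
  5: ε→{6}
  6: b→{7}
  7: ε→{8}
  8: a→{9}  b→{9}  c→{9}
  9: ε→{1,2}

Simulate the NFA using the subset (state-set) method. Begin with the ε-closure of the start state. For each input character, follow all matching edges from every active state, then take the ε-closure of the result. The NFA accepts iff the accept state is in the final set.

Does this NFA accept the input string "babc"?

S₀ = ε-closure({0}) = {0,2}
'b' @ 1: {3,4}
'a' @ 2: {5,6}
'b' @ 3: {7,8}
'c' @ 4: {1,2,9}  [accepting]
final: {1,2,9}; accept 1 in set

Answer: ACCEPT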